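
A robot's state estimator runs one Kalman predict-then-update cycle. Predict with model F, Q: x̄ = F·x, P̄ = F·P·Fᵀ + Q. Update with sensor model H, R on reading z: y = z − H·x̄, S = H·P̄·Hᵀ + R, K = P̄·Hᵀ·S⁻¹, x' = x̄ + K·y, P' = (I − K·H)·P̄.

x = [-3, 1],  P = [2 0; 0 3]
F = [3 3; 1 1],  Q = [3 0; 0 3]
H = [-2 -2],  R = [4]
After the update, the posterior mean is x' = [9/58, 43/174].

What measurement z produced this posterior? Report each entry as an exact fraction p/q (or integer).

z = [-1]

x̄ = F·x = [-6, -2]
P̄ = F·P·Fᵀ + Q = [48 15; 15 8]
S = H·P̄·Hᵀ + R = [348]
K = P̄·Hᵀ·S⁻¹ = [-21/58; -23/174]
x' − x̄ = [357/58, 391/174] = K·y
y = (KᵀK)⁻¹·Kᵀ·(x' − x̄) = [-17]
z = y + H·x̄ = [-17] + [16] = [-1]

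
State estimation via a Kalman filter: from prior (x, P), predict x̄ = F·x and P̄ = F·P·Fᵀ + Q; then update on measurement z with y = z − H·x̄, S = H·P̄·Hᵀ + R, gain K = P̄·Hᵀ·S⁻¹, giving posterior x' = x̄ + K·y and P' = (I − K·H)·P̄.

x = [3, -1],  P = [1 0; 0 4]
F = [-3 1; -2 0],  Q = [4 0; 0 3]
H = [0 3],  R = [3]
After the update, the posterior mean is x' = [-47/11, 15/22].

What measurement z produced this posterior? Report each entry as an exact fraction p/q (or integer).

x̄ = F·x = [-10, -6]
P̄ = F·P·Fᵀ + Q = [17 6; 6 7]
S = H·P̄·Hᵀ + R = [66]
K = P̄·Hᵀ·S⁻¹ = [3/11; 7/22]
x' − x̄ = [63/11, 147/22] = K·y
y = (KᵀK)⁻¹·Kᵀ·(x' − x̄) = [21]
z = y + H·x̄ = [21] + [-18] = [3]

z = [3]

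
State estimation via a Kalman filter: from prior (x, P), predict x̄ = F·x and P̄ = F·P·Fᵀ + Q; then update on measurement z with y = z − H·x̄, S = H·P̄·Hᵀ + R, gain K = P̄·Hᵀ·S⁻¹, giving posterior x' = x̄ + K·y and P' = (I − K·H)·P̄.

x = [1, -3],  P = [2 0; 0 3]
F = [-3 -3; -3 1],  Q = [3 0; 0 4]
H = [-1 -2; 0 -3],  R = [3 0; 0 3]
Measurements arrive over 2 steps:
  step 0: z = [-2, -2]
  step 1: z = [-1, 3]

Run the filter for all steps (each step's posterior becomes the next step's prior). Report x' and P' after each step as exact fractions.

step 0: x' = [5778/3769, 1738/3769], P' = [14691/3769 -2211/3769; -2211/3769 1194/3769]
step 1: x' = [4864422/6834103, -4010617/6834103], P' = [18300855/6834103 -2416569/6834103; -2416569/6834103 1866606/6834103]

step 0: x̄ = F·x = [6, -6]
step 0: P̄ = F·P·Fᵀ + Q = [48 9; 9 25]
step 0: y = z − H·x̄ = [-8, -20]
step 0: S = H·P̄·Hᵀ + R = [187 177; 177 228]
step 0: K = P̄·Hᵀ·S⁻¹ = [-3423/3769 2211/3769; -59/3769 -1194/3769]
step 0: x' = x̄ + K·y = [5778/3769, 1738/3769]
step 0: P' = (I − K·H)·P̄ = [14691/3769 -2211/3769; -2211/3769 1194/3769]
step 1: x̄ = F·x = [-22548/3769, -15596/3769]
step 1: P̄ = F·P·Fᵀ + Q = [114474/3769 115371/3769; 115371/3769 161755/3769]
step 1: y = z − H·x̄ = [-57509/3769, -35481/3769]
step 1: S = H·P̄·Hᵀ + R = [1234285/3769 1316643/3769; 1316643/3769 1467102/3769]
step 1: K = P̄·Hᵀ·S⁻¹ = [-4489239/6834103 2416569/6834103; -438881/6834103 -1866606/6834103]
step 1: x' = x̄ + K·y = [4864422/6834103, -4010617/6834103]
step 1: P' = (I − K·H)·P̄ = [18300855/6834103 -2416569/6834103; -2416569/6834103 1866606/6834103]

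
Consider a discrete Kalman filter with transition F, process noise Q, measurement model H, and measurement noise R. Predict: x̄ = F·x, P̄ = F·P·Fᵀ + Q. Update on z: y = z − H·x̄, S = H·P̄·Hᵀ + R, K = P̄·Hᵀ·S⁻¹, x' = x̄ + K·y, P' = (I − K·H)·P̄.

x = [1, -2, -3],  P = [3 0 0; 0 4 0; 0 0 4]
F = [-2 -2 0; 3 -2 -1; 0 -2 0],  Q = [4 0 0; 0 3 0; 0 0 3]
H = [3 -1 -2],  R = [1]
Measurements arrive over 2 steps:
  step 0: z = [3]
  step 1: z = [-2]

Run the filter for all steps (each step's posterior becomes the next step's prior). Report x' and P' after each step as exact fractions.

step 0: x̄ = F·x = [2, 10, 4]
step 0: P̄ = F·P·Fᵀ + Q = [32 -2 16; -2 50 16; 16 16 19]
step 0: y = z − H·x̄ = [15]
step 0: S = H·P̄·Hᵀ + R = [299]
step 0: K = P̄·Hᵀ·S⁻¹ = [66/299; -88/299; -6/299]
step 0: x' = x̄ + K·y = [1588/299, 1670/299, 1106/299]
step 0: P' = (I − K·H)·P̄ = [5212/299 5210/299 5180/299; 5210/299 7206/299 4256/299; 5180/299 4256/299 5645/299]
step 1: x̄ = F·x = [-6516/299, 318/299, -3340/299]
step 1: P̄ = F·P·Fᵀ + Q = [92548/299 6004/299 49664/299; 6004/299 5698/299 6076/299; 49664/299 6076/299 29721/299]
step 1: y = z − H·x̄ = [12588/299]
step 1: S = H·P̄·Hᵀ + R = [350125/299]
step 1: K = P̄·Hᵀ·S⁻¹ = [172312/350125; 162/350125; 83474/350125]
step 1: x' = x̄ + K·y = [-375756/350125, 379194/350125, -396812/350125]
step 1: P' = (I − K·H)·P̄ = [9070044/350125 6937244/350125 10050288/350125; 6937244/350125 6672194/350125 7069688/350125; 10050288/350125 7069688/350125 11498851/350125]

step 0: x' = [1588/299, 1670/299, 1106/299], P' = [5212/299 5210/299 5180/299; 5210/299 7206/299 4256/299; 5180/299 4256/299 5645/299]
step 1: x' = [-375756/350125, 379194/350125, -396812/350125], P' = [9070044/350125 6937244/350125 10050288/350125; 6937244/350125 6672194/350125 7069688/350125; 10050288/350125 7069688/350125 11498851/350125]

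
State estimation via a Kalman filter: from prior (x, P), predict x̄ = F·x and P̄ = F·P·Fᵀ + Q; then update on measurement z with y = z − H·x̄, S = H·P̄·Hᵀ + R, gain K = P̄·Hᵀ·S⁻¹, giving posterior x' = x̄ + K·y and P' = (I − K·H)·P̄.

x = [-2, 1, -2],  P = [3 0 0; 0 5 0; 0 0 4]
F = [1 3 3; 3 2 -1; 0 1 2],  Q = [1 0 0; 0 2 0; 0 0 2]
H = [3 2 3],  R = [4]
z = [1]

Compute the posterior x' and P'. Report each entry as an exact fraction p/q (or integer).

x' = [194/373, 1121/2238, -602/1119]
P' = [1459/373 -3632/373 1057/373; -3632/373 81365/2238 -16097/1119; 1057/373 -16097/1119 7687/1119]

x̄ = F·x = [-5, -2, -3]
P̄ = F·P·Fᵀ + Q = [85 27 39; 27 53 2; 39 2 23]
y = z − H·x̄ = [29]
S = H·P̄·Hᵀ + R = [2238]
K = P̄·Hᵀ·S⁻¹ = [71/373; 193/2238; 95/1119]
x' = x̄ + K·y = [194/373, 1121/2238, -602/1119]
P' = (I − K·H)·P̄ = [1459/373 -3632/373 1057/373; -3632/373 81365/2238 -16097/1119; 1057/373 -16097/1119 7687/1119]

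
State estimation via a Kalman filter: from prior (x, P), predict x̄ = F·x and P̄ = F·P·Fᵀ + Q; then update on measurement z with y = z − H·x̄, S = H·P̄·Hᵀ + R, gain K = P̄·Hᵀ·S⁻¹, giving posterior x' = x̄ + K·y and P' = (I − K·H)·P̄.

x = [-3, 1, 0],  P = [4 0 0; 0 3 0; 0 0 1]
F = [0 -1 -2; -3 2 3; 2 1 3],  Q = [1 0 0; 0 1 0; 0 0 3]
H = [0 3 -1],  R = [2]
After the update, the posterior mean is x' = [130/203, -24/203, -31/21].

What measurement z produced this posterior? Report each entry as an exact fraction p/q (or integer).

z = [1]

x̄ = F·x = [-1, 11, -5]
P̄ = F·P·Fᵀ + Q = [8 -12 -9; -12 58 -9; -9 -9 31]
S = H·P̄·Hᵀ + R = [609]
K = P̄·Hᵀ·S⁻¹ = [-9/203; 61/203; -2/21]
x' − x̄ = [333/203, -2257/203, 74/21] = K·y
y = (KᵀK)⁻¹·Kᵀ·(x' − x̄) = [-37]
z = y + H·x̄ = [-37] + [38] = [1]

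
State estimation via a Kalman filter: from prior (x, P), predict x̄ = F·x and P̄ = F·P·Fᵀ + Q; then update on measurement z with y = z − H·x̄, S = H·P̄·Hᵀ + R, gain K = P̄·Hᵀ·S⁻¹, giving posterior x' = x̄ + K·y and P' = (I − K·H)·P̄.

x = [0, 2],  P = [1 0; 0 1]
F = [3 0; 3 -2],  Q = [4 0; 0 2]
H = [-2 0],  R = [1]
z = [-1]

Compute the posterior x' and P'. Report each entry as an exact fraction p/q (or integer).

x' = [26/53, -194/53]
P' = [13/53 9/53; 9/53 471/53]

x̄ = F·x = [0, -4]
P̄ = F·P·Fᵀ + Q = [13 9; 9 15]
y = z − H·x̄ = [-1]
S = H·P̄·Hᵀ + R = [53]
K = P̄·Hᵀ·S⁻¹ = [-26/53; -18/53]
x' = x̄ + K·y = [26/53, -194/53]
P' = (I − K·H)·P̄ = [13/53 9/53; 9/53 471/53]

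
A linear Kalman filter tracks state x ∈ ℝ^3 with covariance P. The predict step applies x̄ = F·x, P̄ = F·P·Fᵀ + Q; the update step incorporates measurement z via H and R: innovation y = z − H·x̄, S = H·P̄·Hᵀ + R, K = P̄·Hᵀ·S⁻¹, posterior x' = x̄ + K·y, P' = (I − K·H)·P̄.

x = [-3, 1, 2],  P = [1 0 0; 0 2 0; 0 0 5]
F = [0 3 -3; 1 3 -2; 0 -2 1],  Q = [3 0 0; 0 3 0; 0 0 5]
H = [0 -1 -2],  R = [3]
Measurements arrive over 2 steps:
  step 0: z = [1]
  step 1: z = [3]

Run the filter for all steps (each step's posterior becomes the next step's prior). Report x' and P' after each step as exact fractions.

step 0: x̄ = F·x = [-3, -4, 0]
step 0: P̄ = F·P·Fᵀ + Q = [66 48 -27; 48 42 -22; -27 -22 18]
step 0: y = z − H·x̄ = [-3]
step 0: S = H·P̄·Hᵀ + R = [29]
step 0: K = P̄·Hᵀ·S⁻¹ = [6/29; 2/29; -14/29]
step 0: x' = x̄ + K·y = [-105/29, -122/29, 42/29]
step 0: P' = (I − K·H)·P̄ = [1878/29 1380/29 -699/29; 1380/29 1214/29 -610/29; -699/29 -610/29 326/29]
step 1: x̄ = F·x = [-492/29, -555/29, 286/29]
step 1: P̄ = F·P·Fᵀ + Q = [24927/29 28269/29 -13752/29; 28269/29 32591/29 -15665/29; -13752/29 -15665/29 7767/29]
step 1: y = z − H·x̄ = [104/29]
step 1: S = H·P̄·Hᵀ + R = [1086/29]
step 1: K = P̄·Hᵀ·S⁻¹ = [-255/362; -1261/1086; 131/1086]
step 1: x' = x̄ + K·y = [-3528/181, -12653/543, 5590/543]
step 1: P' = (I − K·H)·P̄ = [304431/362 341787/362 -170511/362; 341787/362 1165645/1086 -580931/1086; -170511/362 -580931/1086 290269/1086]

step 0: x' = [-105/29, -122/29, 42/29], P' = [1878/29 1380/29 -699/29; 1380/29 1214/29 -610/29; -699/29 -610/29 326/29]
step 1: x' = [-3528/181, -12653/543, 5590/543], P' = [304431/362 341787/362 -170511/362; 341787/362 1165645/1086 -580931/1086; -170511/362 -580931/1086 290269/1086]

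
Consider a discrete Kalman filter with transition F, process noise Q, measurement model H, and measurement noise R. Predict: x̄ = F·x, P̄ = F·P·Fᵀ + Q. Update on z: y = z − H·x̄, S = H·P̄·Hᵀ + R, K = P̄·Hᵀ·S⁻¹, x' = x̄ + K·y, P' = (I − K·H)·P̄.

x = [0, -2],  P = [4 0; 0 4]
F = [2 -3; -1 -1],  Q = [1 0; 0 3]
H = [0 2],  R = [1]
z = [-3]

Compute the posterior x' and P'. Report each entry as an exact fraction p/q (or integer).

x' = [214/45, -64/45]
P' = [2321/45 4/45; 4/45 11/45]

x̄ = F·x = [6, 2]
P̄ = F·P·Fᵀ + Q = [53 4; 4 11]
y = z − H·x̄ = [-7]
S = H·P̄·Hᵀ + R = [45]
K = P̄·Hᵀ·S⁻¹ = [8/45; 22/45]
x' = x̄ + K·y = [214/45, -64/45]
P' = (I − K·H)·P̄ = [2321/45 4/45; 4/45 11/45]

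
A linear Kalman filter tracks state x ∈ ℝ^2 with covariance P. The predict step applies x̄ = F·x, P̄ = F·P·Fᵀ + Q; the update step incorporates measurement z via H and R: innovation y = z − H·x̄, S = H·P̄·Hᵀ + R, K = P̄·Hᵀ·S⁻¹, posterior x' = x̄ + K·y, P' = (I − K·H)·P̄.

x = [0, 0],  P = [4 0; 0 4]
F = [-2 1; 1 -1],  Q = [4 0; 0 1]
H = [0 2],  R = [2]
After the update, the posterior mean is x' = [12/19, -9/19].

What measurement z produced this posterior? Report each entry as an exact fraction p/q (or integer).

z = [-1]

x̄ = F·x = [0, 0]
P̄ = F·P·Fᵀ + Q = [24 -12; -12 9]
S = H·P̄·Hᵀ + R = [38]
K = P̄·Hᵀ·S⁻¹ = [-12/19; 9/19]
x' − x̄ = [12/19, -9/19] = K·y
y = (KᵀK)⁻¹·Kᵀ·(x' − x̄) = [-1]
z = y + H·x̄ = [-1] + [0] = [-1]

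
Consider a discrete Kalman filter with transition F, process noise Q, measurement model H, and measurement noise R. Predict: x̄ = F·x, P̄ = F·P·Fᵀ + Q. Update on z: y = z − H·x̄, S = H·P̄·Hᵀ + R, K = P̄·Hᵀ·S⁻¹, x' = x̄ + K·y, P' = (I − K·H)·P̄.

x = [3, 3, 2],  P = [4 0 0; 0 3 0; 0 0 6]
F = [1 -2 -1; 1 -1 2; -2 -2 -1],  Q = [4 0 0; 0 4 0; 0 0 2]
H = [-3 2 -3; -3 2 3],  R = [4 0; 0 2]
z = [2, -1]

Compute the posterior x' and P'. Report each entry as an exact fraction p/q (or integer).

x' = [-109297/99587, -135793/99587, -55963/99587]
P' = [899590/99587 1333874/99587 2414/99587; 1333874/99587 2014747/99587 -4660/99587; 2414/99587 -4660/99587 16518/99587]

x̄ = F·x = [-5, 4, -14]
P̄ = F·P·Fᵀ + Q = [26 -2 10; -2 35 -14; 10 -14 36]
y = z − H·x̄ = [-63, 18]
S = H·P̄·Hᵀ + R = [1074 74; 74 376]
K = P̄·Hᵀ·S⁻¹ = [-9566/99587 -11890/99587; 10463/99587 6946/99587; -16529/99587 16496/99587]
x' = x̄ + K·y = [-109297/99587, -135793/99587, -55963/99587]
P' = (I − K·H)·P̄ = [899590/99587 1333874/99587 2414/99587; 1333874/99587 2014747/99587 -4660/99587; 2414/99587 -4660/99587 16518/99587]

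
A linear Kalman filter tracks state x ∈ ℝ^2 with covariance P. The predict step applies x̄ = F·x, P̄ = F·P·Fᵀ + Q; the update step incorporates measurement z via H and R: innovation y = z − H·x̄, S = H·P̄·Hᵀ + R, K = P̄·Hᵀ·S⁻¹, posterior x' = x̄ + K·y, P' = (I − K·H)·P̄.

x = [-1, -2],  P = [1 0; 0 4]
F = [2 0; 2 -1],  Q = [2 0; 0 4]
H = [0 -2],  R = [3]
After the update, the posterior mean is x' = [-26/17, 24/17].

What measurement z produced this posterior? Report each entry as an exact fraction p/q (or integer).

z = [-3]

x̄ = F·x = [-2, 0]
P̄ = F·P·Fᵀ + Q = [6 4; 4 12]
S = H·P̄·Hᵀ + R = [51]
K = P̄·Hᵀ·S⁻¹ = [-8/51; -8/17]
x' − x̄ = [8/17, 24/17] = K·y
y = (KᵀK)⁻¹·Kᵀ·(x' − x̄) = [-3]
z = y + H·x̄ = [-3] + [0] = [-3]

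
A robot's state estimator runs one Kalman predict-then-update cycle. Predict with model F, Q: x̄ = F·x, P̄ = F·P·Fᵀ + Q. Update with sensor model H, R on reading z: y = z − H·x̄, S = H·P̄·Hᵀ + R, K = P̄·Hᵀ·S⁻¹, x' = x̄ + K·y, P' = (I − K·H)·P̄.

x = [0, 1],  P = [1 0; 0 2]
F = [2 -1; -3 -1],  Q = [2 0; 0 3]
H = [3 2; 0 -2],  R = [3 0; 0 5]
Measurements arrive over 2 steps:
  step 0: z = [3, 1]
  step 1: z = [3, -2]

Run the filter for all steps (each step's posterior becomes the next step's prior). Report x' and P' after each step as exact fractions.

step 0: x̄ = F·x = [-1, -1]
step 0: P̄ = F·P·Fᵀ + Q = [8 -4; -4 14]
step 0: y = z − H·x̄ = [8, -1]
step 0: S = H·P̄·Hᵀ + R = [83 -32; -32 61]
step 0: K = P̄·Hᵀ·S⁻¹ = [176/577 168/577; 80/4039 -1812/4039]
step 0: x' = x̄ + K·y = [663/577, -1587/4039]
step 0: P' = (I − K·H)·P̄ = [456/577 -420/577; -420/577 4530/4039]
step 1: x̄ = F·x = [10869/4039, -12336/4039]
step 1: P̄ = F·P·Fᵀ + Q = [37136/4039 -17562/4039; -17562/4039 27735/4039]
step 1: y = z − H·x̄ = [4182/4039, -32750/4039]
step 1: S = H·P̄·Hᵀ + R = [246537/4039 -5568/4039; -5568/4039 131135/4039]
step 1: K = P̄·Hᵀ·S⁻¹ = [280572/888521 249900/888521; 4640/2665563 -375778/888521]
step 1: x' = x̄ + K·y = [655227/888521, 334836/888521]
step 1: P' = (I − K·H)·P̄ = [697072/888521 -624750/888521; -624750/888521 939445/888521]

step 0: x' = [663/577, -1587/4039], P' = [456/577 -420/577; -420/577 4530/4039]
step 1: x' = [655227/888521, 334836/888521], P' = [697072/888521 -624750/888521; -624750/888521 939445/888521]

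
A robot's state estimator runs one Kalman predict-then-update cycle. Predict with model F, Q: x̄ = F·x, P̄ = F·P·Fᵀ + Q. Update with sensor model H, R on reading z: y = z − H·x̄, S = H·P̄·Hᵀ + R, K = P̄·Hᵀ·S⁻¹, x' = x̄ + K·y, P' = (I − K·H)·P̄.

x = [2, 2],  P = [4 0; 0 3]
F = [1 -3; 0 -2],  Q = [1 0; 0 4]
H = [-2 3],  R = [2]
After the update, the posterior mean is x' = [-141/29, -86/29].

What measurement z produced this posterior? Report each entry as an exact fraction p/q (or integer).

x̄ = F·x = [-4, -4]
P̄ = F·P·Fᵀ + Q = [32 18; 18 16]
S = H·P̄·Hᵀ + R = [58]
K = P̄·Hᵀ·S⁻¹ = [-5/29; 6/29]
x' − x̄ = [-25/29, 30/29] = K·y
y = (KᵀK)⁻¹·Kᵀ·(x' − x̄) = [5]
z = y + H·x̄ = [5] + [-4] = [1]

z = [1]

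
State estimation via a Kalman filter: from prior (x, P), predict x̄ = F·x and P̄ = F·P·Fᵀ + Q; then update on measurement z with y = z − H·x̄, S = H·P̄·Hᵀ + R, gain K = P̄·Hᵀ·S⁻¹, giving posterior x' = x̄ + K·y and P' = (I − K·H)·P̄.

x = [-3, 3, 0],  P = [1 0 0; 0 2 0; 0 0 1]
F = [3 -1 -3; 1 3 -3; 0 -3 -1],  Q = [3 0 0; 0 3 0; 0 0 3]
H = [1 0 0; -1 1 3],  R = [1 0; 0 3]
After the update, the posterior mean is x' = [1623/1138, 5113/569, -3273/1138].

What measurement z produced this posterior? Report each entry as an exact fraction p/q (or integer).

x̄ = F·x = [-12, 6, -9]
P̄ = F·P·Fᵀ + Q = [23 6 9; 6 31 -15; 9 -15 22]
S = H·P̄·Hᵀ + R = [24 10; 10 99]
K = P̄·Hᵀ·S⁻¹ = [2177/2276 5/1138; 397/1138 -135/569; 471/2276 459/1138]
x' − x̄ = [15279/1138, 1699/569, 6969/1138] = K·y
y = (KᵀK)⁻¹·Kᵀ·(x' − x̄) = [14, 8]
z = y + H·x̄ = [14, 8] + [-12, -9] = [2, -1]

z = [2, -1]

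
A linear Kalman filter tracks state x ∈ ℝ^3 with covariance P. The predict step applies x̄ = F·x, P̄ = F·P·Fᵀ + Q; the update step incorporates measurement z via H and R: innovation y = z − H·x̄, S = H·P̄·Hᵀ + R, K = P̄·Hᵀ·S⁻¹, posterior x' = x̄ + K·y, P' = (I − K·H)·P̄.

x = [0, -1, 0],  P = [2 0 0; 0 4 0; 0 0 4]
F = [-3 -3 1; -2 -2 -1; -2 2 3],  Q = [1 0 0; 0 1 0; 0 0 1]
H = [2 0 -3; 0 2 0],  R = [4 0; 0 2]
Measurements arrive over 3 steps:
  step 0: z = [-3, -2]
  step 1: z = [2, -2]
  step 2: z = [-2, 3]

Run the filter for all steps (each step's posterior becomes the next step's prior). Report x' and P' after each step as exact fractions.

step 0: x' = [-1689/15799, -15292/15799, 14485/15799], P' = [367649/15799 10616/15799 246398/15799; 10616/15799 7505/15799 6912/15799; 246398/15799 6912/15799 172048/15799]
step 1: x' = [804422388/356636821, -349052053/356636821, 306068142/356636821], P' = [1455409767/356636821 130552378/356636821 932941818/356636821; 130552378/356636821 172847975/356636821 80010220/356636821; 932941818/356636821 80010220/356636821 745642784/356636821]
step 2: x' = [-55753964461/521688098933, 578730290065/521688098933, 101279918768/521688098933], P' = [6259016468977/1565064296799 561499511426/1565064296799 3994937082182/1565064296799; 561499511426/1565064296799 742066574533/1565064296799 337476262108/1565064296799; 3994937082182/1565064296799 337476262108/1565064296799 3194551211152/1565064296799]

step 0: x̄ = F·x = [3, 2, -2]
step 0: P̄ = F·P·Fᵀ + Q = [59 32 0; 32 29 -20; 0 -20 61]
step 0: y = z − H·x̄ = [-15, -6]
step 0: S = H·P̄·Hᵀ + R = [789 248; 248 118]
step 0: K = P̄·Hᵀ·S⁻¹ = [-974/15799 10616/15799; 124/15799 7505/15799; -5837/15799 6912/15799]
step 0: x' = x̄ + K·y = [-1689/15799, -15292/15799, 14485/15799]
step 0: P' = (I − K·H)·P̄ = [367649/15799 10616/15799 246398/15799; 10616/15799 7505/15799 6912/15799; 246398/15799 6912/15799 172048/15799]
step 1: x̄ = F·x = [65428/15799, 19477/15799, 16249/15799]
step 1: P̄ = F·P·Fᵀ + Q = [2235461/15799 2459578/15799 -81754/15799; 2459578/15799 2786631/15799 -116456/15799; -81754/15799 -116456/15799 106087/15799]
step 1: y = z − H·x̄ = [-50511/15799, -70552/15799]
step 1: S = H·P̄·Hᵀ + R = [10940871/15799 10537048/15799; 10537048/15799 11178122/15799]
step 1: K = P̄·Hᵀ·S⁻¹ = [27998520/356636821 130552378/356636821; 5268524/356636821 172847975/356636821; -92761179/356636821 80010220/356636821]
step 1: x' = x̄ + K·y = [804422388/356636821, -349052053/356636821, 306068142/356636821]
step 1: P' = (I − K·H)·P̄ = [1455409767/356636821 130552378/356636821 932941818/356636821; 130552378/356636821 172847975/356636821 80010220/356636821; 932941818/356636821 80010220/356636821 745642784/356636821]
step 2: x̄ = F·x = [-1060042863/356636821, -1216808812/356636821, -1388744456/356636821]
step 2: P̄ = F·P·Fᵀ + Q = [12028829859/356636821 11603484242/356636821 -890132434/356636821; 11603484242/356636821 12711537749/356636821 -1478530216/356636821; -890132434/356636821 -1478530216/356636821 2300854645/356636821]
step 2: y = z − H·x̄ = [-2759421284/356636821, 3503528087/356636821]
step 2: S = H·P̄·Hᵀ + R = [80931147733/356636821 55285118264/356636821; 55285118264/356636821 51559424638/356636821]
step 2: K = P̄·Hᵀ·S⁻¹ = [133305422852/1565064296799 561499511426/1565064296799; 27642559132/1565064296799 742066574533/1565064296799; -398444867273/1565064296799 337476262108/1565064296799]
step 2: x' = x̄ + K·y = [-55753964461/521688098933, 578730290065/521688098933, 101279918768/521688098933]
step 2: P' = (I − K·H)·P̄ = [6259016468977/1565064296799 561499511426/1565064296799 3994937082182/1565064296799; 561499511426/1565064296799 742066574533/1565064296799 337476262108/1565064296799; 3994937082182/1565064296799 337476262108/1565064296799 3194551211152/1565064296799]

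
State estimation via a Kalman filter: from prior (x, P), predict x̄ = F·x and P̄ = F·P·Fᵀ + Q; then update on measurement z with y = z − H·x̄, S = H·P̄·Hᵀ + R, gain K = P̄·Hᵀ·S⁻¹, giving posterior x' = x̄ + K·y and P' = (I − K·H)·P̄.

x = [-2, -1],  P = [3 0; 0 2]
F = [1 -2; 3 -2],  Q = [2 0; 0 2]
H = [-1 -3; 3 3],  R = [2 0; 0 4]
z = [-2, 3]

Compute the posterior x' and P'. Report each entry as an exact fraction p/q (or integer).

x' = [2435/2556, 559/2556]
P' = [1309/1278 -703/1278; -703/1278 565/1278]

x̄ = F·x = [0, -4]
P̄ = F·P·Fᵀ + Q = [13 17; 17 37]
y = z − H·x̄ = [-14, 15]
S = H·P̄·Hᵀ + R = [450 -576; -576 760]
K = P̄·Hᵀ·S⁻¹ = [200/639 101/284; -248/639 -23/284]
x' = x̄ + K·y = [2435/2556, 559/2556]
P' = (I − K·H)·P̄ = [1309/1278 -703/1278; -703/1278 565/1278]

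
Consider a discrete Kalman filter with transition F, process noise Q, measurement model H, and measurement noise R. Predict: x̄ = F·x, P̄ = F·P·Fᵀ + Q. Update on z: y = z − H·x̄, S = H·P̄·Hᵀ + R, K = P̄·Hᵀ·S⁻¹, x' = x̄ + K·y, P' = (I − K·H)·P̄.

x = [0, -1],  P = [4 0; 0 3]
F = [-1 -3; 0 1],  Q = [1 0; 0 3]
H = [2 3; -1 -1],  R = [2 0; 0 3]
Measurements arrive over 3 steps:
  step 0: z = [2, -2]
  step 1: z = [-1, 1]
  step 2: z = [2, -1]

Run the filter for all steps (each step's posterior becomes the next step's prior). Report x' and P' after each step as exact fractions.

step 0: x̄ = F·x = [3, -1]
step 0: P̄ = F·P·Fᵀ + Q = [32 -9; -9 6]
step 0: y = z − H·x̄ = [-1, 0]
step 0: S = H·P̄·Hᵀ + R = [76 -37; -37 23]
step 0: K = P̄·Hᵀ·S⁻¹ = [0 -1; 111/379 228/379]
step 0: x' = x̄ + K·y = [3, -490/379]
step 0: P' = (I − K·H)·P̄ = [9 -6; -6 1590/379]
step 1: x̄ = F·x = [333/379, -490/379]
step 1: P̄ = F·P·Fᵀ + Q = [4456/379 -2496/379; -2496/379 2727/379]
step 1: y = z − H·x̄ = [425/379, 222/379]
step 1: S = H·P̄·Hᵀ + R = [13173/379 -4613/379; -4613/379 3328/379]
step 1: K = P̄·Hᵀ·S⁻¹ = [-11352/59525 -50792/59525; 25191/59525 30786/59525]
step 1: x' = x̄ + K·y = [9819/59525, -30677/59525]
step 1: P' = (I − K·H)·P̄ = [479832/59525 -327456/59525; -327456/59525 235098/59525]
step 2: x̄ = F·x = [82212/59525, -30677/59525]
step 2: P̄ = F·P·Fᵀ + Q = [690503/59525 -377838/59525; -377838/59525 413673/59525]
step 2: y = z − H·x̄ = [46657/59525, -1598/11905]
step 2: S = H·P̄·Hᵀ + R = [2070063/59525 -146567/11905; -146567/11905 21083/2381]
step 2: K = P̄·Hᵀ·S⁻¹ = [-331575/1861508 -7826383/9307540; 17529/42307 107478/211535]
step 2: x' = x̄ + K·y = [1146001/846140, -54746/211535]
step 2: P' = (I − K·H)·P̄ = [73753197/9307540 -1142592/211535; -1142592/211535 820158/211535]

step 0: x' = [3, -490/379], P' = [9 -6; -6 1590/379]
step 1: x' = [9819/59525, -30677/59525], P' = [479832/59525 -327456/59525; -327456/59525 235098/59525]
step 2: x' = [1146001/846140, -54746/211535], P' = [73753197/9307540 -1142592/211535; -1142592/211535 820158/211535]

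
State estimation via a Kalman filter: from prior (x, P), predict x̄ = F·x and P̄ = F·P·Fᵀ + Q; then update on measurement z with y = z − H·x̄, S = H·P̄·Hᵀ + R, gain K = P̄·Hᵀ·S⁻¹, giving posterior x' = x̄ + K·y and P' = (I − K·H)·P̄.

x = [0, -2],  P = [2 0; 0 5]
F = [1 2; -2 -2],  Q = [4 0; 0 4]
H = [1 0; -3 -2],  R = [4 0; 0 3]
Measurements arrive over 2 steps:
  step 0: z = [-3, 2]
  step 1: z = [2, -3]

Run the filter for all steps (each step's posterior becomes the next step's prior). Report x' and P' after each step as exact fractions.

step 0: x̄ = F·x = [-4, 4]
step 0: P̄ = F·P·Fᵀ + Q = [26 -24; -24 32]
step 0: y = z − H·x̄ = [1, -2]
step 0: S = H·P̄·Hᵀ + R = [30 -30; -30 77]
step 0: K = P̄·Hᵀ·S⁻¹ = [551/705 -4/47; -268/235 -16/47]
step 0: x' = x̄ + K·y = [-2149/705, 832/235]
step 0: P' = (I − K·H)·P̄ = [2204/705 -1072/235; -1072/235 1728/235]
step 1: x̄ = F·x = [2843/705, -694/705]
step 1: P̄ = F·P·Fᵀ + Q = [12896/705 -5848/705; -5848/705 6644/705]
step 1: y = z − H·x̄ = [-1433/705, 5026/705]
step 1: S = H·P̄·Hᵀ + R = [15716/705 -26992/705; -26992/705 74579/705]
step 1: K = P̄·Hᵀ·S⁻¹ = [82696/157275 -26992/157275; -12658/17475 -3584/17475]
step 1: x' = x̄ + K·y = [273713/157275, -17024/17475]
step 1: P' = (I − K·H)·P̄ = [330784/157275 -50632/17475; -50632/17475 27108/5825]

step 0: x' = [-2149/705, 832/235], P' = [2204/705 -1072/235; -1072/235 1728/235]
step 1: x' = [273713/157275, -17024/17475], P' = [330784/157275 -50632/17475; -50632/17475 27108/5825]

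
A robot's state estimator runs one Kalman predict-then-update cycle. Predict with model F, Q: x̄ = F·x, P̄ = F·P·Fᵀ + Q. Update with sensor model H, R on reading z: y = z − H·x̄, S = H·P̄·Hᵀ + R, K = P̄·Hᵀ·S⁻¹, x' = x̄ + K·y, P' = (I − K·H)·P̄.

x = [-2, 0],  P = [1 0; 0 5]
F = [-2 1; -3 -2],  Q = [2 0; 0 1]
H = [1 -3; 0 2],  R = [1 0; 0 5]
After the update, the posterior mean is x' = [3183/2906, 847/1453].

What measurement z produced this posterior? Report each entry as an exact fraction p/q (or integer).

x̄ = F·x = [4, 6]
P̄ = F·P·Fᵀ + Q = [11 -4; -4 30]
S = H·P̄·Hᵀ + R = [306 -188; -188 125]
K = P̄·Hᵀ·S⁻¹ = [1371/2906 938/1453; -235/1453 344/1453]
x' − x̄ = [-8441/2906, -7871/1453] = K·y
y = (KᵀK)⁻¹·Kᵀ·(x' − x̄) = [13, -14]
z = y + H·x̄ = [13, -14] + [-14, 12] = [-1, -2]

z = [-1, -2]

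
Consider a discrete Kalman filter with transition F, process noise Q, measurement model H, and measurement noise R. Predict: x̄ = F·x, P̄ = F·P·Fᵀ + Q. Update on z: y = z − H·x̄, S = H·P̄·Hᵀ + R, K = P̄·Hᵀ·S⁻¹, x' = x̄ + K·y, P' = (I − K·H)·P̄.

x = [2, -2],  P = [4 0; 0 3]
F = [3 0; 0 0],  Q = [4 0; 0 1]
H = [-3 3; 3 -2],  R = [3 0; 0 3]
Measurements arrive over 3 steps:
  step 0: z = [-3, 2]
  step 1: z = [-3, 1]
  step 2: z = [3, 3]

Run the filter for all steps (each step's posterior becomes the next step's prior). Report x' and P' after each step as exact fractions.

step 0: x̄ = F·x = [6, 0]
step 0: P̄ = F·P·Fᵀ + Q = [40 0; 0 1]
step 0: y = z − H·x̄ = [15, -16]
step 0: S = H·P̄·Hᵀ + R = [372 -366; -366 367]
step 0: K = P̄·Hᵀ·S⁻¹ = [-5/107 30/107; 123/856 59/428]
step 0: x' = x̄ + K·y = [87/107, -43/856]
step 0: P' = (I − K·H)·P̄ = [80/107 75/107; 75/107 723/856]
step 1: x̄ = F·x = [261/107, 0]
step 1: P̄ = F·P·Fᵀ + Q = [1148/107 0; 0 1]
step 1: y = z − H·x̄ = [462/107, -676/107]
step 1: S = H·P̄·Hᵀ + R = [11616/107 -10974/107; -10974/107 11081/107]
step 1: K = P̄·Hᵀ·S⁻¹ = [-287/6455 1722/6455; 753/5164 323/2582]
step 1: x' = x̄ + K·y = [3627/6455, -415/2582]
step 1: P' = (I − K·H)·P̄ = [4592/6455 861/1291; 861/1291 4197/5164]
step 2: x̄ = F·x = [10881/6455, 0]
step 2: P̄ = F·P·Fᵀ + Q = [67148/6455 0; 0 1]
step 2: y = z − H·x̄ = [52008/6455, -13278/6455]
step 2: S = H·P̄·Hᵀ + R = [681792/6455 -643062/6455; -643062/6455 649517/6455]
step 2: K = P̄·Hᵀ·S⁻¹ = [-16787/378347 100722/378347; 220809/1513388 94267/756694]
step 2: x' = x̄ + K·y = [295329/378347, 347811/378347]
step 2: P' = (I − K·H)·P̄ = [268592/378347 251805/378347; 251805/378347 1228029/1513388]

step 0: x' = [87/107, -43/856], P' = [80/107 75/107; 75/107 723/856]
step 1: x' = [3627/6455, -415/2582], P' = [4592/6455 861/1291; 861/1291 4197/5164]
step 2: x' = [295329/378347, 347811/378347], P' = [268592/378347 251805/378347; 251805/378347 1228029/1513388]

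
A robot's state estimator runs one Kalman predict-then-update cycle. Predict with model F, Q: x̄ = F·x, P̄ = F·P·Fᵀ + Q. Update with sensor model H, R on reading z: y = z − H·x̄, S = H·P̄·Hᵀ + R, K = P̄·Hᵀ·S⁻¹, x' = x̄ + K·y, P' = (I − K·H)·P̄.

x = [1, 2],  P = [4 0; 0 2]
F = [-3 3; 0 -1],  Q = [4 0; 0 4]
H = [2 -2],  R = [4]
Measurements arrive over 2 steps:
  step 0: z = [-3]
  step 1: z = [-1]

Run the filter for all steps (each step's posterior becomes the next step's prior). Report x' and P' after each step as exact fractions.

step 0: x' = [-185/77, -76/77], P' = [370/77 306/77; 306/77 318/77]
step 1: x' = [1213/589, 1411/589], P' = [9040/1767 8012/1767; 8012/1767 8674/1767]

step 0: x̄ = F·x = [3, -2]
step 0: P̄ = F·P·Fᵀ + Q = [58 -6; -6 6]
step 0: y = z − H·x̄ = [-13]
step 0: S = H·P̄·Hᵀ + R = [308]
step 0: K = P̄·Hᵀ·S⁻¹ = [32/77; -6/77]
step 0: x' = x̄ + K·y = [-185/77, -76/77]
step 0: P' = (I − K·H)·P̄ = [370/77 306/77; 306/77 318/77]
step 1: x̄ = F·x = [327/77, 76/77]
step 1: P̄ = F·P·Fᵀ + Q = [992/77 -36/77; -36/77 626/77]
step 1: y = z − H·x̄ = [-579/77]
step 1: S = H·P̄·Hᵀ + R = [7068/77]
step 1: K = P̄·Hᵀ·S⁻¹ = [514/1767; -331/1767]
step 1: x' = x̄ + K·y = [1213/589, 1411/589]
step 1: P' = (I − K·H)·P̄ = [9040/1767 8012/1767; 8012/1767 8674/1767]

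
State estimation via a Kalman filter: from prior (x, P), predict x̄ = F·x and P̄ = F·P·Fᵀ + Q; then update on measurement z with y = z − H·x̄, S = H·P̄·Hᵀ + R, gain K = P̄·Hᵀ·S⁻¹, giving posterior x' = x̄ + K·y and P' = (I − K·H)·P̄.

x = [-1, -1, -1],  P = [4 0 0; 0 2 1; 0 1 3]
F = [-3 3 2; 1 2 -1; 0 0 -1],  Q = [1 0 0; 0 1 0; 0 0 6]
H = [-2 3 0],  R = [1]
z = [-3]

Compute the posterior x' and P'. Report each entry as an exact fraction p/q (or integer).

x̄ = F·x = [-2, -2, 1]
P̄ = F·P·Fᵀ + Q = [79 -5 -9; -5 12 1; -9 1 9]
y = z − H·x̄ = [-1]
S = H·P̄·Hᵀ + R = [485]
K = P̄·Hᵀ·S⁻¹ = [-173/485; 46/485; 21/485]
x' = x̄ + K·y = [-797/485, -1016/485, 464/485]
P' = (I − K·H)·P̄ = [8386/485 5533/485 -732/485; 5533/485 3704/485 -481/485; -732/485 -481/485 3924/485]

x' = [-797/485, -1016/485, 464/485]
P' = [8386/485 5533/485 -732/485; 5533/485 3704/485 -481/485; -732/485 -481/485 3924/485]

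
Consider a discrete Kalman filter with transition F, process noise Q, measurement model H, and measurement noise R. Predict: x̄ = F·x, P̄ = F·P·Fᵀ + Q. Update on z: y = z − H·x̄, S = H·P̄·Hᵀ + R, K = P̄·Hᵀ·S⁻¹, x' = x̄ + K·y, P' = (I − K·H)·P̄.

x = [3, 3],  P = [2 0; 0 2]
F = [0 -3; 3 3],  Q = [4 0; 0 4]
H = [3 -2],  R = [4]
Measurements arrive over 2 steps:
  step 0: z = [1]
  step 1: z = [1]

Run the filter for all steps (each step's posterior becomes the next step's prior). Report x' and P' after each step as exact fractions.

step 0: x' = [39/17, 914/289], P' = [4 96/17; 96/17 2582/289]
step 1: x' = [211491/466255, 102086/466255], P' = [928228/466255 1243308/466255; 1243308/466255 2107088/466255]

step 0: x̄ = F·x = [-9, 18]
step 0: P̄ = F·P·Fᵀ + Q = [22 -18; -18 40]
step 0: y = z − H·x̄ = [64]
step 0: S = H·P̄·Hᵀ + R = [578]
step 0: K = P̄·Hᵀ·S⁻¹ = [3/17; -67/289]
step 0: x' = x̄ + K·y = [39/17, 914/289]
step 0: P' = (I − K·H)·P̄ = [4 96/17; 96/17 2582/289]
step 1: x̄ = F·x = [-2742/289, 4731/289]
step 1: P̄ = F·P·Fᵀ + Q = [24394/289 -37926/289; -37926/289 64174/289]
step 1: y = z − H·x̄ = [17977/289]
step 1: S = H·P̄·Hᵀ + R = [932510/289]
step 1: K = P̄·Hᵀ·S⁻¹ = [74517/466255; -121063/466255]
step 1: x' = x̄ + K·y = [211491/466255, 102086/466255]
step 1: P' = (I − K·H)·P̄ = [928228/466255 1243308/466255; 1243308/466255 2107088/466255]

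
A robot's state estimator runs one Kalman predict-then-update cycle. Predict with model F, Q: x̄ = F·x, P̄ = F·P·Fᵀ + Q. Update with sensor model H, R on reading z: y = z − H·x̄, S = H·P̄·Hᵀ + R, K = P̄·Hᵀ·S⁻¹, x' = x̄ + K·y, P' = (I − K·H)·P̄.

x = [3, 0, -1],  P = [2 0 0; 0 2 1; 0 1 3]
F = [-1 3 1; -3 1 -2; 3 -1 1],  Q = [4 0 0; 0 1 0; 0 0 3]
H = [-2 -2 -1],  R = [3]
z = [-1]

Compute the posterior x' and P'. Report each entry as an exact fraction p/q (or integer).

x̄ = F·x = [-4, -7, 8]
P̄ = F·P·Fᵀ + Q = [33 1 -7; 1 29 -23; -7 -23 24]
y = z − H·x̄ = [-15]
S = H·P̄·Hᵀ + R = [163]
K = P̄·Hᵀ·S⁻¹ = [-61/163; -37/163; 36/163]
x' = x̄ + K·y = [263/163, -586/163, 764/163]
P' = (I − K·H)·P̄ = [1658/163 -2094/163 1055/163; -2094/163 3358/163 -2417/163; 1055/163 -2417/163 2616/163]

x' = [263/163, -586/163, 764/163]
P' = [1658/163 -2094/163 1055/163; -2094/163 3358/163 -2417/163; 1055/163 -2417/163 2616/163]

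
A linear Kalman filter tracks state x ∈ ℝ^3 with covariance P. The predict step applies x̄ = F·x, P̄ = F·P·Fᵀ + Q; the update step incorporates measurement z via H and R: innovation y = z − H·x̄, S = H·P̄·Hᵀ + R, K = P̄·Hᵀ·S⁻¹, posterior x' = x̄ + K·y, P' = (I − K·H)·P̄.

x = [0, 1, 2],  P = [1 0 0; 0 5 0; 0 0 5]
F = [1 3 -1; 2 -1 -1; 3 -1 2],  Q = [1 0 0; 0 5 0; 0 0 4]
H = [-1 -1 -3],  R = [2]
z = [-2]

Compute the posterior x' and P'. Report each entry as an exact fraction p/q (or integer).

x' = [383/273, -127/39, 118/91]
P' = [13712/273 -268/39 -1320/91; -268/39 713/39 -49/13; -1320/91 -49/13 575/91]

x̄ = F·x = [1, -3, 3]
P̄ = F·P·Fᵀ + Q = [52 -8 -22; -8 19 1; -22 1 38]
y = z − H·x̄ = [5]
S = H·P̄·Hᵀ + R = [273]
K = P̄·Hᵀ·S⁻¹ = [22/273; -2/39; -31/91]
x' = x̄ + K·y = [383/273, -127/39, 118/91]
P' = (I − K·H)·P̄ = [13712/273 -268/39 -1320/91; -268/39 713/39 -49/13; -1320/91 -49/13 575/91]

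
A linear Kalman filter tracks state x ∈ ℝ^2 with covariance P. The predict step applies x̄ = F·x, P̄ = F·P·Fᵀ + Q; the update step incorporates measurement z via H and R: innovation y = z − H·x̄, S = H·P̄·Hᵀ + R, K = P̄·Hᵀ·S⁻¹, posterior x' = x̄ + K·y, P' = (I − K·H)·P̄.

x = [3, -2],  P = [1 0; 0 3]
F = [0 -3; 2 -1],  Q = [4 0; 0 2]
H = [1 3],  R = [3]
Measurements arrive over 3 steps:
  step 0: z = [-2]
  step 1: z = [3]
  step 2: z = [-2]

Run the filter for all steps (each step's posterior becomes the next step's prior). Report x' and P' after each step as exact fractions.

step 0: x̄ = F·x = [6, 8]
step 0: P̄ = F·P·Fᵀ + Q = [31 9; 9 9]
step 0: y = z − H·x̄ = [-32]
step 0: S = H·P̄·Hᵀ + R = [169]
step 0: K = P̄·Hᵀ·S⁻¹ = [58/169; 36/169]
step 0: x' = x̄ + K·y = [-842/169, 200/169]
step 0: P' = (I − K·H)·P̄ = [1875/169 -567/169; -567/169 225/169]
step 1: x̄ = F·x = [-600/169, -1884/169]
step 1: P̄ = F·P·Fᵀ + Q = [2701/169 4077/169; 4077/169 10331/169]
step 1: y = z − H·x̄ = [6759/169]
step 1: S = H·P̄·Hᵀ + R = [120649/169]
step 1: K = P̄·Hᵀ·S⁻¹ = [14932/120649; 35070/120649]
step 1: x' = x̄ + K·y = [168852/120649, 57606/120649]
step 1: P' = (I − K·H)·P̄ = [608925/120649 -188043/120649; -188043/120649 97751/120649]
step 2: x̄ = F·x = [-172818/120649, 280098/120649]
step 2: P̄ = F·P·Fᵀ + Q = [1362355/120649 1421511/120649; 1421511/120649 3526921/120649]
step 2: y = z − H·x̄ = [-908774/120649]
step 2: S = H·P̄·Hᵀ + R = [41995657/120649]
step 2: K = P̄·Hᵀ·S⁻¹ = [5626888/41995657; 12002274/41995657]
step 2: x' = x̄ + K·y = [-102538562/41995657, 7091190/41995657]
step 2: P' = (I − K·H)·P̄ = [211780659/41995657 -64966665/41995657; -64966665/41995657 33657829/41995657]

step 0: x' = [-842/169, 200/169], P' = [1875/169 -567/169; -567/169 225/169]
step 1: x' = [168852/120649, 57606/120649], P' = [608925/120649 -188043/120649; -188043/120649 97751/120649]
step 2: x' = [-102538562/41995657, 7091190/41995657], P' = [211780659/41995657 -64966665/41995657; -64966665/41995657 33657829/41995657]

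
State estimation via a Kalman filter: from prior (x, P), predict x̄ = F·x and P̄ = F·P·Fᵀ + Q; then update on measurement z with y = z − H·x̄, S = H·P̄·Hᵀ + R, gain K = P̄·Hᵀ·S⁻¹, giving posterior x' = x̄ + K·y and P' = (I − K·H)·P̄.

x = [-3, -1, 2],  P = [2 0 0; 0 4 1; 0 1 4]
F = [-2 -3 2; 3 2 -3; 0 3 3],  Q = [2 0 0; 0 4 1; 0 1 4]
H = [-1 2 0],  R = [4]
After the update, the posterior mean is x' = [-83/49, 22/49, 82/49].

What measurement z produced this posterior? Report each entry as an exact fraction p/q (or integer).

z = [3]

x̄ = F·x = [13, -17, 3]
P̄ = F·P·Fᵀ + Q = [50 -47 -15; -47 62 -14; -15 -14 94]
S = H·P̄·Hᵀ + R = [490]
K = P̄·Hᵀ·S⁻¹ = [-72/245; 171/490; -13/490]
x' − x̄ = [-720/49, 855/49, -65/49] = K·y
y = (KᵀK)⁻¹·Kᵀ·(x' − x̄) = [50]
z = y + H·x̄ = [50] + [-47] = [3]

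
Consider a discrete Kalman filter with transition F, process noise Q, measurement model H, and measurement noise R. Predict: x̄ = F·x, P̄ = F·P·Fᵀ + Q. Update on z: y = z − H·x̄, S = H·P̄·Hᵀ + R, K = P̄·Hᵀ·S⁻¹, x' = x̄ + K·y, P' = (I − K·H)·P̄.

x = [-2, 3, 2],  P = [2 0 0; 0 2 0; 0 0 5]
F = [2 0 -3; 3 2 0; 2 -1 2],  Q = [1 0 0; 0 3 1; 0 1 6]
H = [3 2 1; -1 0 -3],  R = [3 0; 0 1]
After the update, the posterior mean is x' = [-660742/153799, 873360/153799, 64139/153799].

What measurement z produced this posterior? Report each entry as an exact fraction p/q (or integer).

x̄ = F·x = [-10, 0, -3]
P̄ = F·P·Fᵀ + Q = [54 12 -22; 12 29 9; -22 9 36]
S = H·P̄·Hᵀ + R = [689 -128; -128 247]
K = P̄·Hᵀ·S⁻¹ = [42044/153799 29260/153799; 20449/153799 -13687/153799; -13972/153799 -60790/153799]
x' − x̄ = [877248/153799, 873360/153799, 525536/153799] = K·y
y = (KᵀK)⁻¹·Kᵀ·(x' − x̄) = [32, -16]
z = y + H·x̄ = [32, -16] + [-33, 19] = [-1, 3]

z = [-1, 3]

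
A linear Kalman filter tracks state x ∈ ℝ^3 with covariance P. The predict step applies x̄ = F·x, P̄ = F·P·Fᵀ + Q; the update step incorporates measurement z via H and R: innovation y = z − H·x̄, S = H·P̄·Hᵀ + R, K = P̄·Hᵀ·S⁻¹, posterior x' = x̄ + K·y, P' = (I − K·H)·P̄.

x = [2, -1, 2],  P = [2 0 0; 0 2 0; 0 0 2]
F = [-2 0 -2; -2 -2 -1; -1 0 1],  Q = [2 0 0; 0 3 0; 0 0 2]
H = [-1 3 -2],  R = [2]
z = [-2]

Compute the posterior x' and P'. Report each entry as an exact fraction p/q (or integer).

x' = [-1060/137, -454/137, -12/137]
P' = [2142/137 798/137 108/137; 798/137 668/137 556/137; 108/137 556/137 786/137]

x̄ = F·x = [-8, -4, 0]
P̄ = F·P·Fᵀ + Q = [18 12 0; 12 21 2; 0 2 6]
y = z − H·x̄ = [2]
S = H·P̄·Hᵀ + R = [137]
K = P̄·Hᵀ·S⁻¹ = [18/137; 47/137; -6/137]
x' = x̄ + K·y = [-1060/137, -454/137, -12/137]
P' = (I − K·H)·P̄ = [2142/137 798/137 108/137; 798/137 668/137 556/137; 108/137 556/137 786/137]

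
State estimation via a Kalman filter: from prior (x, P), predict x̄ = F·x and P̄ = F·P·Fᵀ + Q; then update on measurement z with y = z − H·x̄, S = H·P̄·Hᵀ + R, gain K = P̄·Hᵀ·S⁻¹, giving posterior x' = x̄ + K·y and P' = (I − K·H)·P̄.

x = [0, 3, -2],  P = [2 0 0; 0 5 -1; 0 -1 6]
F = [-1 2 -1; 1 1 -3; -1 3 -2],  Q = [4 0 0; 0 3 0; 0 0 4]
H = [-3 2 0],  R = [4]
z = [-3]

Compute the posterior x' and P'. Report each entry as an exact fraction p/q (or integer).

x̄ = F·x = [8, 9, 13]
P̄ = F·P·Fᵀ + Q = [36 33 51; 33 70 60; 51 60 87]
y = z − H·x̄ = [3]
S = H·P̄·Hᵀ + R = [212]
K = P̄·Hᵀ·S⁻¹ = [-21/106; 41/212; -33/212]
x' = x̄ + K·y = [785/106, 2031/212, 2657/212]
P' = (I − K·H)·P̄ = [1467/53 4359/106 4713/106; 4359/106 13159/212 14073/212; 4713/106 14073/212 17355/212]

x' = [785/106, 2031/212, 2657/212]
P' = [1467/53 4359/106 4713/106; 4359/106 13159/212 14073/212; 4713/106 14073/212 17355/212]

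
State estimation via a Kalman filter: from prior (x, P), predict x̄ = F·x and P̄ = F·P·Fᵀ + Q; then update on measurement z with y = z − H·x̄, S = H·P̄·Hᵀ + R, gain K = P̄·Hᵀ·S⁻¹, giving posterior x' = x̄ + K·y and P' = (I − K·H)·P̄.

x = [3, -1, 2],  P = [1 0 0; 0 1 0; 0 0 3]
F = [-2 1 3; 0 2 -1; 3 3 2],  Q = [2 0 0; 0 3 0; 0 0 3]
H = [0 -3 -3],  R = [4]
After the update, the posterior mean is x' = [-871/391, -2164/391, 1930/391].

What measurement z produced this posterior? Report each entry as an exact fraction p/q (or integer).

z = [2]

x̄ = F·x = [-1, -4, 10]
P̄ = F·P·Fᵀ + Q = [34 -7 15; -7 10 0; 15 0 33]
S = H·P̄·Hᵀ + R = [391]
K = P̄·Hᵀ·S⁻¹ = [-24/391; -30/391; -99/391]
x' − x̄ = [-480/391, -600/391, -1980/391] = K·y
y = (KᵀK)⁻¹·Kᵀ·(x' − x̄) = [20]
z = y + H·x̄ = [20] + [-18] = [2]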